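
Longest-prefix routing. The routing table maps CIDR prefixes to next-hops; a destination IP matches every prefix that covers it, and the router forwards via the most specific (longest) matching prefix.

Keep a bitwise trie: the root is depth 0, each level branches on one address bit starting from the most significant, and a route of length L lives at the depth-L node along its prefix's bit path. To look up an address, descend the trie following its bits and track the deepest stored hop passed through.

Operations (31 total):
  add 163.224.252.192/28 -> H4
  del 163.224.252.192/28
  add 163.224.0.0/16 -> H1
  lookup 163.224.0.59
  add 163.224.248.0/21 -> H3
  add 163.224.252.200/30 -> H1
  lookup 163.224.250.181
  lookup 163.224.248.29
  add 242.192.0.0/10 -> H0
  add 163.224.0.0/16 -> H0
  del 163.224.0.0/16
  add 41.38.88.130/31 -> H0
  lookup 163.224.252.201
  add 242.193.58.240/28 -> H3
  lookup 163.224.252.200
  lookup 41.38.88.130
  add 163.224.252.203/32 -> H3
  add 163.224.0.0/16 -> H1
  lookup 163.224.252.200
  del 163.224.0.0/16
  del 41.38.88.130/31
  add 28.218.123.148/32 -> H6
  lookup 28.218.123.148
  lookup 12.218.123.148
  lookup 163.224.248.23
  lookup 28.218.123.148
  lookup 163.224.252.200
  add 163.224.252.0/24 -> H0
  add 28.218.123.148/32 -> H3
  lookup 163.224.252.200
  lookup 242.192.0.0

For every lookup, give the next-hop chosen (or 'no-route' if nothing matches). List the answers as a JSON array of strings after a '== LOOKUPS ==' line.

Process each operation:
  add 163.224.252.192/28 -> H4 at depth 28
  - 163.224.252.192/28 clear@28
  add 163.224.0.0/16 -> H1 at depth 16
  Q 163.224.0.59: descend 1010001111100000 ; hops seen [H1] ; pick H1
  add 163.224.248.0/21 -> H3 at depth 21
  add 163.224.252.200/30 -> H1 at depth 30
  Q 163.224.250.181: descend 101000111110000011111 ; hops seen [H1,H3] ; pick H3
  Q 163.224.248.29: descend 101000111110000011111 ; hops seen [H1,H3] ; pick H3
  add 242.192.0.0/10 -> H0 at depth 10
  add 163.224.0.0/16 -> H0 at depth 16
  - 163.224.0.0/16 clear@16
  add 41.38.88.130/31 -> H0 at depth 31
  Q 163.224.252.201: descend 101000111110000011111100110010 ; hops seen [H3,H1] ; pick H1
  add 242.193.58.240/28 -> H3 at depth 28
  Q 163.224.252.200: descend 101000111110000011111100110010 ; hops seen [H3,H1] ; pick H1
  Q 41.38.88.130: descend 0010100100100110010110001000001 ; hops seen [H0] ; pick H0
  add 163.224.252.203/32 -> H3 at depth 32
  add 163.224.0.0/16 -> H1 at depth 16
  Q 163.224.252.200: descend 101000111110000011111100110010 ; hops seen [H1,H3,H1] ; pick H1
  - 163.224.0.0/16 clear@16
  - 41.38.88.130/31 clear@31
  add 28.218.123.148/32 -> H6 at depth 32
  Q 28.218.123.148: descend 00011100110110100111101110010100 ; hops seen [H6] ; pick H6
  Q 12.218.123.148: descend 000 ; hops seen [∅] ; pick no-route
  Q 163.224.248.23: descend 101000111110000011111 ; hops seen [H3] ; pick H3
  Q 28.218.123.148: descend 00011100110110100111101110010100 ; hops seen [H6] ; pick H6
  Q 163.224.252.200: descend 101000111110000011111100110010 ; hops seen [H3,H1] ; pick H1
  add 163.224.252.0/24 -> H0 at depth 24
  add 28.218.123.148/32 -> H3 at depth 32
  Q 163.224.252.200: descend 101000111110000011111100110010 ; hops seen [H3,H0,H1] ; pick H1
  Q 242.192.0.0: descend 111100101100000 ; hops seen [H0] ; pick H0

== LOOKUPS ==
["H1","H3","H3","H1","H1","H0","H1","H6","no-route","H3","H6","H1","H1","H0"]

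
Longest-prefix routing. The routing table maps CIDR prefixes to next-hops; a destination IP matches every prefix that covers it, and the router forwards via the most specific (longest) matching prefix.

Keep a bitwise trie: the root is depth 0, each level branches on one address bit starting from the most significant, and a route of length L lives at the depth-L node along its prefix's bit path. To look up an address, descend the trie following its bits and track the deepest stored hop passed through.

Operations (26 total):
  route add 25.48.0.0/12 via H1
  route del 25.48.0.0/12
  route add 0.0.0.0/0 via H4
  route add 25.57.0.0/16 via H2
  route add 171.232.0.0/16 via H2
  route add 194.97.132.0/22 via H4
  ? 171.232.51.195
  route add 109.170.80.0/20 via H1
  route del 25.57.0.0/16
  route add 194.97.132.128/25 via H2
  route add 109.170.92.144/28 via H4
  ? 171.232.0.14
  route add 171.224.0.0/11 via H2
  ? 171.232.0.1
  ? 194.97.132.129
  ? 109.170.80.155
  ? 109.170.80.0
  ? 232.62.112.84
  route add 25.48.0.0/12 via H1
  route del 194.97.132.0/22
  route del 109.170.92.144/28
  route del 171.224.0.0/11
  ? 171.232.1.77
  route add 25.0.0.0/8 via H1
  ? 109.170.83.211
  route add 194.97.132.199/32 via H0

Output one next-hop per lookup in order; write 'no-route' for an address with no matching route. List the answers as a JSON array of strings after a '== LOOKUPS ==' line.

Process each operation:
  + 25.48.0.0/12 (H1) depth=12
  - 25.48.0.0/12 clear@12
  + 0.0.0.0/0 (H4) depth=0
  + 25.57.0.0/16 (H2) depth=16
  + 171.232.0.0/16 (H2) depth=16
  + 194.97.132.0/22 (H4) depth=22
  Q 171.232.51.195: descend 1010101111101000 ; hops seen [H4,H2] ; pick H2
  + 109.170.80.0/20 (H1) depth=20
  - 25.57.0.0/16 clear@16
  + 194.97.132.128/25 (H2) depth=25
  + 109.170.92.144/28 (H4) depth=28
  Q 171.232.0.14: descend 1010101111101000 ; hops seen [H4,H2] ; pick H2
  + 171.224.0.0/11 (H2) depth=11
  Q 171.232.0.1: descend 1010101111101000 ; hops seen [H4,H2,H2] ; pick H2
  Q 194.97.132.129: descend 1100001001100001100001001 ; hops seen [H4,H4,H2] ; pick H2
  Q 109.170.80.155: descend 01101101101010100101 ; hops seen [H4,H1] ; pick H1
  Q 109.170.80.0: descend 01101101101010100101 ; hops seen [H4,H1] ; pick H1
  Q 232.62.112.84: descend 11 ; hops seen [H4] ; pick H4
  + 25.48.0.0/12 (H1) depth=12
  - 194.97.132.0/22 clear@22
  - 109.170.92.144/28 clear@28
  - 171.224.0.0/11 clear@11
  Q 171.232.1.77: descend 1010101111101000 ; hops seen [H4,H2] ; pick H2
  + 25.0.0.0/8 (H1) depth=8
  Q 109.170.83.211: descend 01101101101010100101 ; hops seen [H4,H1] ; pick H1
  + 194.97.132.199/32 (H0) depth=32

== LOOKUPS ==
["H2","H2","H2","H2","H1","H1","H4","H2","H1"]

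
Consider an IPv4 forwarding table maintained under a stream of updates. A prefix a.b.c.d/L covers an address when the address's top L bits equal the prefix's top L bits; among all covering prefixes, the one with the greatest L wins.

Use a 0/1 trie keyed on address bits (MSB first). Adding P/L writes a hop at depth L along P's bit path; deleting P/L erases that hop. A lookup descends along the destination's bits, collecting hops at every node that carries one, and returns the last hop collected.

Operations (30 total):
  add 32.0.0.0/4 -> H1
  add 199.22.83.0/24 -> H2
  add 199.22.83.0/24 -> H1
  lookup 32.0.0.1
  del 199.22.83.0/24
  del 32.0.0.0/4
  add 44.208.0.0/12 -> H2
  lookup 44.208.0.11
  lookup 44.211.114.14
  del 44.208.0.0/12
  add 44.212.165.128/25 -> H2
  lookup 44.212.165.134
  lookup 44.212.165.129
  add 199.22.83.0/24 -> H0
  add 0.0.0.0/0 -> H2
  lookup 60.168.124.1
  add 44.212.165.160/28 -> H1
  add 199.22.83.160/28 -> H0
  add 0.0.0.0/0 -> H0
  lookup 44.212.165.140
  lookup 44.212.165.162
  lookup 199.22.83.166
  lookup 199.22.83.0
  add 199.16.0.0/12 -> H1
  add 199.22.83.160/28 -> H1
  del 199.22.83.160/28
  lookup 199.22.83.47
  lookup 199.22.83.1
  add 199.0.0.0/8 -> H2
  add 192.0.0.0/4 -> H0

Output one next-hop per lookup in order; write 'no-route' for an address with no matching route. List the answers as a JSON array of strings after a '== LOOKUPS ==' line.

Apply in order:
  add 32.0.0.0/4 -> H1 at depth 4
  add 199.22.83.0/24 -> H2 at depth 24
  add 199.22.83.0/24 -> H1 at depth 24
  ? 32.0.0.1  path d0:-→d1:-→d2:-→d3:-→d4:H1  best=H1
  del 199.22.83.0/24 (clear depth 24)
  del 32.0.0.0/4 (clear depth 4)
  add 44.208.0.0/12 -> H2 at depth 12
  ? 44.208.0.11  path d0:-→d1:-→d2:-→d3:-→d4:-→d5:-→d6:-→d7:-→d8:-→d9:-→d10:-→d11:-→d12:H2  best=H2
  ? 44.211.114.14  path d0:-→d1:-→d2:-→d3:-→d4:-→d5:-→d6:-→d7:-→d8:-→d9:-→d10:-→d11:-→d12:H2  best=H2
  del 44.208.0.0/12 (clear depth 12)
  add 44.212.165.128/25 -> H2 at depth 25
  ? 44.212.165.134  path d0:-→d1:-→d2:-→d3:-→d4:-→d5:-→d6:-→d7:-→d8:-→d9:-→d10:-→d11:-→d12:-→d13:-→d14:-→d15:-→d16:-→d17:-→d18:-→d19:-→d20:-→d21:-→d22:-→d23:-→d24:-→d25:H2  best=H2
  ? 44.212.165.129  path d0:-→d1:-→d2:-→d3:-→d4:-→d5:-→d6:-→d7:-→d8:-→d9:-→d10:-→d11:-→d12:-→d13:-→d14:-→d15:-→d16:-→d17:-→d18:-→d19:-→d20:-→d21:-→d22:-→d23:-→d24:-→d25:H2  best=H2
  add 199.22.83.0/24 -> H0 at depth 24
  add 0.0.0.0/0 -> H2 at depth 0
  ? 60.168.124.1  path d0:H2→d1:-→d2:-→d3:-  best=H2
  add 44.212.165.160/28 -> H1 at depth 28
  add 199.22.83.160/28 -> H0 at depth 28
  add 0.0.0.0/0 -> H0 at depth 0
  ? 44.212.165.140  path d0:H0→d1:-→d2:-→d3:-→d4:-→d5:-→d6:-→d7:-→d8:-→d9:-→d10:-→d11:-→d12:-→d13:-→d14:-→d15:-→d16:-→d17:-→d18:-→d19:-→d20:-→d21:-→d22:-→d23:-→d24:-→d25:H2→d26:-  best=H2
  ? 44.212.165.162  path d0:H0→d1:-→d2:-→d3:-→d4:-→d5:-→d6:-→d7:-→d8:-→d9:-→d10:-→d11:-→d12:-→d13:-→d14:-→d15:-→d16:-→d17:-→d18:-→d19:-→d20:-→d21:-→d22:-→d23:-→d24:-→d25:H2→d26:-→d27:-→d28:H1  best=H1
  ? 199.22.83.166  path d0:H0→d1:-→d2:-→d3:-→d4:-→d5:-→d6:-→d7:-→d8:-→d9:-→d10:-→d11:-→d12:-→d13:-→d14:-→d15:-→d16:-→d17:-→d18:-→d19:-→d20:-→d21:-→d22:-→d23:-→d24:H0→d25:-→d26:-→d27:-→d28:H0  best=H0
  ? 199.22.83.0  path d0:H0→d1:-→d2:-→d3:-→d4:-→d5:-→d6:-→d7:-→d8:-→d9:-→d10:-→d11:-→d12:-→d13:-→d14:-→d15:-→d16:-→d17:-→d18:-→d19:-→d20:-→d21:-→d22:-→d23:-→d24:H0  best=H0
  add 199.16.0.0/12 -> H1 at depth 12
  add 199.22.83.160/28 -> H1 at depth 28
  del 199.22.83.160/28 (clear depth 28)
  ? 199.22.83.47  path d0:H0→d1:-→d2:-→d3:-→d4:-→d5:-→d6:-→d7:-→d8:-→d9:-→d10:-→d11:-→d12:H1→d13:-→d14:-→d15:-→d16:-→d17:-→d18:-→d19:-→d20:-→d21:-→d22:-→d23:-→d24:H0  best=H0
  ? 199.22.83.1  path d0:H0→d1:-→d2:-→d3:-→d4:-→d5:-→d6:-→d7:-→d8:-→d9:-→d10:-→d11:-→d12:H1→d13:-→d14:-→d15:-→d16:-→d17:-→d18:-→d19:-→d20:-→d21:-→d22:-→d23:-→d24:H0  best=H0
  add 199.0.0.0/8 -> H2 at depth 8
  add 192.0.0.0/4 -> H0 at depth 4

== LOOKUPS ==
["H1","H2","H2","H2","H2","H2","H2","H1","H0","H0","H0","H0"]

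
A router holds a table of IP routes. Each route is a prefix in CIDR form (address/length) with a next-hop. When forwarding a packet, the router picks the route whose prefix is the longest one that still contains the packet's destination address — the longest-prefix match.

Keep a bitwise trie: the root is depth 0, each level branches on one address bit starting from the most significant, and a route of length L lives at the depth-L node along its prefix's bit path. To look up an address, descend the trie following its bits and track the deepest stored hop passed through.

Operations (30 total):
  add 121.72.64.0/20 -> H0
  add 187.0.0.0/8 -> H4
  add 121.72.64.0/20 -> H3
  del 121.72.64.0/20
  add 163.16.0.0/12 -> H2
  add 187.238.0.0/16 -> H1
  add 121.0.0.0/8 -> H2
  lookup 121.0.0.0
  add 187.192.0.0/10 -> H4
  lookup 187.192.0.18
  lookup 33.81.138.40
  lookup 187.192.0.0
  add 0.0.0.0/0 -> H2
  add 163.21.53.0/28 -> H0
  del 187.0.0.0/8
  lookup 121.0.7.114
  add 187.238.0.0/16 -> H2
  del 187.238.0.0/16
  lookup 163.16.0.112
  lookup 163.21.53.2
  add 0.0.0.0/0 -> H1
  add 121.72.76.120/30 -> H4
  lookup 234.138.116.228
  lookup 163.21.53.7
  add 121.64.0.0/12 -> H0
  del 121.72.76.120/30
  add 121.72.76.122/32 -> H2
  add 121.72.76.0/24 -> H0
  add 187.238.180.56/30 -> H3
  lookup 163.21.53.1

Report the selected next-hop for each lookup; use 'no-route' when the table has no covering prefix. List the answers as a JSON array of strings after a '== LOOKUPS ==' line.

Process each operation:
  add 121.72.64.0/20 -> H0 at depth 20
  add 187.0.0.0/8 -> H4 at depth 8
  add 121.72.64.0/20 -> H3 at depth 20
  - 121.72.64.0/20 clear@20
  add 163.16.0.0/12 -> H2 at depth 12
  add 187.238.0.0/16 -> H1 at depth 16
  add 121.0.0.0/8 -> H2 at depth 8
  Q 121.0.0.0: descend 011110010 ; hops seen [H2] ; pick H2
  add 187.192.0.0/10 -> H4 at depth 10
  Q 187.192.0.18: descend 1011101111 ; hops seen [H4,H4] ; pick H4
  Q 33.81.138.40: descend 0 ; hops seen [∅] ; pick no-route
  Q 187.192.0.0: descend 1011101111 ; hops seen [H4,H4] ; pick H4
  add 0.0.0.0/0 -> H2 at depth 0
  add 163.21.53.0/28 -> H0 at depth 28
  - 187.0.0.0/8 clear@8
  Q 121.0.7.114: descend 011110010 ; hops seen [H2,H2] ; pick H2
  add 187.238.0.0/16 -> H2 at depth 16
  - 187.238.0.0/16 clear@16
  Q 163.16.0.112: descend 1010001100010 ; hops seen [H2,H2] ; pick H2
  Q 163.21.53.2: descend 1010001100010101001101010000 ; hops seen [H2,H2,H0] ; pick H0
  add 0.0.0.0/0 -> H1 at depth 0
  add 121.72.76.120/30 -> H4 at depth 30
  Q 234.138.116.228: descend 1 ; hops seen [H1] ; pick H1
  Q 163.21.53.7: descend 1010001100010101001101010000 ; hops seen [H1,H2,H0] ; pick H0
  add 121.64.0.0/12 -> H0 at depth 12
  - 121.72.76.120/30 clear@30
  add 121.72.76.122/32 -> H2 at depth 32
  add 121.72.76.0/24 -> H0 at depth 24
  add 187.238.180.56/30 -> H3 at depth 30
  Q 163.21.53.1: descend 1010001100010101001101010000 ; hops seen [H1,H2,H0] ; pick H0

== LOOKUPS ==
["H2","H4","no-route","H4","H2","H2","H0","H1","H0","H0"]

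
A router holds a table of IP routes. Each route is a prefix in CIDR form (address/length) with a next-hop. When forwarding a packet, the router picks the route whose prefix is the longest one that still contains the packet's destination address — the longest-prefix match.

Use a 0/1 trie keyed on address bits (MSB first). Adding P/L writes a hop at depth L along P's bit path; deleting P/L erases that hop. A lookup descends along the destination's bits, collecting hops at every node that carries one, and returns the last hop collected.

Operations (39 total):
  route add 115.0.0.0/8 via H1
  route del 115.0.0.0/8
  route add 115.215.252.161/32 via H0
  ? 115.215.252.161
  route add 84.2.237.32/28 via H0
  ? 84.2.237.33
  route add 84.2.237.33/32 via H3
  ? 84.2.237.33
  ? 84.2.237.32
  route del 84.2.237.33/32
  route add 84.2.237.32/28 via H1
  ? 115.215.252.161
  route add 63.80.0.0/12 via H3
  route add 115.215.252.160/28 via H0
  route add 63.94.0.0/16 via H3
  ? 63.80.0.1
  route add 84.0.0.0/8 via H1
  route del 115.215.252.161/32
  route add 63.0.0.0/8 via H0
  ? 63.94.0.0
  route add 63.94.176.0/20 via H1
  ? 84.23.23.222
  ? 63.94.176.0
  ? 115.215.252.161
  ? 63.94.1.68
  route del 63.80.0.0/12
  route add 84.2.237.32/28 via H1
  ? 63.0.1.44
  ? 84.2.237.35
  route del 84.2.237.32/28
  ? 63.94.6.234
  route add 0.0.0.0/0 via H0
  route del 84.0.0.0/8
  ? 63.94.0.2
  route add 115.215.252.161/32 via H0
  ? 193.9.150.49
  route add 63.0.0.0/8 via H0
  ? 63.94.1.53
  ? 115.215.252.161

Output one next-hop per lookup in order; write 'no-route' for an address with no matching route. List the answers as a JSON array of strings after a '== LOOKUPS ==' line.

Process each operation:
  add 115.0.0.0/8 -> H1 at depth 8
  - 115.0.0.0/8 clear@8
  add 115.215.252.161/32 -> H0 at depth 32
  ? 115.215.252.161  path d0:-→d1:-→d2:-→d3:-→d4:-→d5:-→d6:-→d7:-→d8:-→d9:-→d10:-→d11:-→d12:-→d13:-→d14:-→d15:-→d16:-→d17:-→d18:-→d19:-→d20:-→d21:-→d22:-→d23:-→d24:-→d25:-→d26:-→d27:-→d28:-→d29:-→d30:-→d31:-→d32:H0  best=H0
  add 84.2.237.32/28 -> H0 at depth 28
  ? 84.2.237.33  path d0:-→d1:-→d2:-→d3:-→d4:-→d5:-→d6:-→d7:-→d8:-→d9:-→d10:-→d11:-→d12:-→d13:-→d14:-→d15:-→d16:-→d17:-→d18:-→d19:-→d20:-→d21:-→d22:-→d23:-→d24:-→d25:-→d26:-→d27:-→d28:H0  best=H0
  add 84.2.237.33/32 -> H3 at depth 32
  ? 84.2.237.33  path d0:-→d1:-→d2:-→d3:-→d4:-→d5:-→d6:-→d7:-→d8:-→d9:-→d10:-→d11:-→d12:-→d13:-→d14:-→d15:-→d16:-→d17:-→d18:-→d19:-→d20:-→d21:-→d22:-→d23:-→d24:-→d25:-→d26:-→d27:-→d28:H0→d29:-→d30:-→d31:-→d32:H3  best=H3
  ? 84.2.237.32  path d0:-→d1:-→d2:-→d3:-→d4:-→d5:-→d6:-→d7:-→d8:-→d9:-→d10:-→d11:-→d12:-→d13:-→d14:-→d15:-→d16:-→d17:-→d18:-→d19:-→d20:-→d21:-→d22:-→d23:-→d24:-→d25:-→d26:-→d27:-→d28:H0→d29:-→d30:-→d31:-  best=H0
  - 84.2.237.33/32 clear@32
  add 84.2.237.32/28 -> H1 at depth 28
  ? 115.215.252.161  path d0:-→d1:-→d2:-→d3:-→d4:-→d5:-→d6:-→d7:-→d8:-→d9:-→d10:-→d11:-→d12:-→d13:-→d14:-→d15:-→d16:-→d17:-→d18:-→d19:-→d20:-→d21:-→d22:-→d23:-→d24:-→d25:-→d26:-→d27:-→d28:-→d29:-→d30:-→d31:-→d32:H0  best=H0
  add 63.80.0.0/12 -> H3 at depth 12
  add 115.215.252.160/28 -> H0 at depth 28
  add 63.94.0.0/16 -> H3 at depth 16
  ? 63.80.0.1  path d0:-→d1:-→d2:-→d3:-→d4:-→d5:-→d6:-→d7:-→d8:-→d9:-→d10:-→d11:-→d12:H3  best=H3
  add 84.0.0.0/8 -> H1 at depth 8
  - 115.215.252.161/32 clear@32
  add 63.0.0.0/8 -> H0 at depth 8
  ? 63.94.0.0  path d0:-→d1:-→d2:-→d3:-→d4:-→d5:-→d6:-→d7:-→d8:H0→d9:-→d10:-→d11:-→d12:H3→d13:-→d14:-→d15:-→d16:H3  best=H3
  add 63.94.176.0/20 -> H1 at depth 20
  ? 84.23.23.222  path d0:-→d1:-→d2:-→d3:-→d4:-→d5:-→d6:-→d7:-→d8:H1→d9:-→d10:-→d11:-  best=H1
  ? 63.94.176.0  path d0:-→d1:-→d2:-→d3:-→d4:-→d5:-→d6:-→d7:-→d8:H0→d9:-→d10:-→d11:-→d12:H3→d13:-→d14:-→d15:-→d16:H3→d17:-→d18:-→d19:-→d20:H1  best=H1
  ? 115.215.252.161  path d0:-→d1:-→d2:-→d3:-→d4:-→d5:-→d6:-→d7:-→d8:-→d9:-→d10:-→d11:-→d12:-→d13:-→d14:-→d15:-→d16:-→d17:-→d18:-→d19:-→d20:-→d21:-→d22:-→d23:-→d24:-→d25:-→d26:-→d27:-→d28:H0→d29:-→d30:-→d31:-→d32:-  best=H0
  ? 63.94.1.68  path d0:-→d1:-→d2:-→d3:-→d4:-→d5:-→d6:-→d7:-→d8:H0→d9:-→d10:-→d11:-→d12:H3→d13:-→d14:-→d15:-→d16:H3  best=H3
  - 63.80.0.0/12 clear@12
  add 84.2.237.32/28 -> H1 at depth 28
  ? 63.0.1.44  path d0:-→d1:-→d2:-→d3:-→d4:-→d5:-→d6:-→d7:-→d8:H0→d9:-  best=H0
  ? 84.2.237.35  path d0:-→d1:-→d2:-→d3:-→d4:-→d5:-→d6:-→d7:-→d8:H1→d9:-→d10:-→d11:-→d12:-→d13:-→d14:-→d15:-→d16:-→d17:-→d18:-→d19:-→d20:-→d21:-→d22:-→d23:-→d24:-→d25:-→d26:-→d27:-→d28:H1→d29:-→d30:-  best=H1
  - 84.2.237.32/28 clear@28
  ? 63.94.6.234  path d0:-→d1:-→d2:-→d3:-→d4:-→d5:-→d6:-→d7:-→d8:H0→d9:-→d10:-→d11:-→d12:-→d13:-→d14:-→d15:-→d16:H3  best=H3
  add 0.0.0.0/0 -> H0 at depth 0
  - 84.0.0.0/8 clear@8
  ? 63.94.0.2  path d0:H0→d1:-→d2:-→d3:-→d4:-→d5:-→d6:-→d7:-→d8:H0→d9:-→d10:-→d11:-→d12:-→d13:-→d14:-→d15:-→d16:H3  best=H3
  add 115.215.252.161/32 -> H0 at depth 32
  ? 193.9.150.49  path d0:H0  best=H0
  add 63.0.0.0/8 -> H0 at depth 8
  ? 63.94.1.53  path d0:H0→d1:-→d2:-→d3:-→d4:-→d5:-→d6:-→d7:-→d8:H0→d9:-→d10:-→d11:-→d12:-→d13:-→d14:-→d15:-→d16:H3  best=H3
  ? 115.215.252.161  path d0:H0→d1:-→d2:-→d3:-→d4:-→d5:-→d6:-→d7:-→d8:-→d9:-→d10:-→d11:-→d12:-→d13:-→d14:-→d15:-→d16:-→d17:-→d18:-→d19:-→d20:-→d21:-→d22:-→d23:-→d24:-→d25:-→d26:-→d27:-→d28:H0→d29:-→d30:-→d31:-→d32:H0  best=H0

== LOOKUPS ==
["H0","H0","H3","H0","H0","H3","H3","H1","H1","H0","H3","H0","H1","H3","H3","H0","H3","H0"]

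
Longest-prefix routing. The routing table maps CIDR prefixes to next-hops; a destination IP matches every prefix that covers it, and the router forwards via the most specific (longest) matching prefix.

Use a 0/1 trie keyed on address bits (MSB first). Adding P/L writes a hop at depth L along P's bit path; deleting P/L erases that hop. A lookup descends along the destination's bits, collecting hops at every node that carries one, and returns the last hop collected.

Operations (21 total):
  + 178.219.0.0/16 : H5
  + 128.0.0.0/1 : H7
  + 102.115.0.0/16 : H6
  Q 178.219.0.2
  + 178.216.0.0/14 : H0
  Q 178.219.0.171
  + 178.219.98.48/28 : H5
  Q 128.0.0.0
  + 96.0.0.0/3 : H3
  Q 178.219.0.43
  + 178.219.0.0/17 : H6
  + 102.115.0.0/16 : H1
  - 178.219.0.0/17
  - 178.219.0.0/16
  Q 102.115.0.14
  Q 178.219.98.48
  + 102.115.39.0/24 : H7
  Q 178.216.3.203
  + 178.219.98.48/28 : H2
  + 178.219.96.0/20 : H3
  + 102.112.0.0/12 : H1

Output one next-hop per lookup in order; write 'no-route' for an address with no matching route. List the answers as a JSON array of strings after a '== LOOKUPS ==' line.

Trace:
  + 178.219.0.0/16 (H5) depth=16
  + 128.0.0.0/1 (H7) depth=1
  + 102.115.0.0/16 (H6) depth=16
  lookup 178.219.0.2: bits 1011001011011011 walk d0:-→d1:H7→d2:-→d3:-→d4:-→d5:-→d6:-→d7:-→d8:-→d9:-→d10:-→d11:-→d12:-→d13:-→d14:-→d15:-→d16:H5 -> H5
  + 178.216.0.0/14 (H0) depth=14
  lookup 178.219.0.171: bits 1011001011011011 walk d0:-→d1:H7→d2:-→d3:-→d4:-→d5:-→d6:-→d7:-→d8:-→d9:-→d10:-→d11:-→d12:-→d13:-→d14:H0→d15:-→d16:H5 -> H5
  + 178.219.98.48/28 (H5) depth=28
  lookup 128.0.0.0: bits 10 walk d0:-→d1:H7→d2:- -> H7
  + 96.0.0.0/3 (H3) depth=3
  lookup 178.219.0.43: bits 10110010110110110 walk d0:-→d1:H7→d2:-→d3:-→d4:-→d5:-→d6:-→d7:-→d8:-→d9:-→d10:-→d11:-→d12:-→d13:-→d14:H0→d15:-→d16:H5→d17:- -> H5
  + 178.219.0.0/17 (H6) depth=17
  + 102.115.0.0/16 (H1) depth=16
  - 178.219.0.0/17 clear@17
  - 178.219.0.0/16 clear@16
  lookup 102.115.0.14: bits 0110011001110011 walk d0:-→d1:-→d2:-→d3:H3→d4:-→d5:-→d6:-→d7:-→d8:-→d9:-→d10:-→d11:-→d12:-→d13:-→d14:-→d15:-→d16:H1 -> H1
  lookup 178.219.98.48: bits 1011001011011011011000100011 walk d0:-→d1:H7→d2:-→d3:-→d4:-→d5:-→d6:-→d7:-→d8:-→d9:-→d10:-→d11:-→d12:-→d13:-→d14:H0→d15:-→d16:-→d17:-→d18:-→d19:-→d20:-→d21:-→d22:-→d23:-→d24:-→d25:-→d26:-→d27:-→d28:H5 -> H5
  + 102.115.39.0/24 (H7) depth=24
  lookup 178.216.3.203: bits 10110010110110 walk d0:-→d1:H7→d2:-→d3:-→d4:-→d5:-→d6:-→d7:-→d8:-→d9:-→d10:-→d11:-→d12:-→d13:-→d14:H0 -> H0
  + 178.219.98.48/28 (H2) depth=28
  + 178.219.96.0/20 (H3) depth=20
  + 102.112.0.0/12 (H1) depth=12

== LOOKUPS ==
["H5","H5","H7","H5","H1","H5","H0"]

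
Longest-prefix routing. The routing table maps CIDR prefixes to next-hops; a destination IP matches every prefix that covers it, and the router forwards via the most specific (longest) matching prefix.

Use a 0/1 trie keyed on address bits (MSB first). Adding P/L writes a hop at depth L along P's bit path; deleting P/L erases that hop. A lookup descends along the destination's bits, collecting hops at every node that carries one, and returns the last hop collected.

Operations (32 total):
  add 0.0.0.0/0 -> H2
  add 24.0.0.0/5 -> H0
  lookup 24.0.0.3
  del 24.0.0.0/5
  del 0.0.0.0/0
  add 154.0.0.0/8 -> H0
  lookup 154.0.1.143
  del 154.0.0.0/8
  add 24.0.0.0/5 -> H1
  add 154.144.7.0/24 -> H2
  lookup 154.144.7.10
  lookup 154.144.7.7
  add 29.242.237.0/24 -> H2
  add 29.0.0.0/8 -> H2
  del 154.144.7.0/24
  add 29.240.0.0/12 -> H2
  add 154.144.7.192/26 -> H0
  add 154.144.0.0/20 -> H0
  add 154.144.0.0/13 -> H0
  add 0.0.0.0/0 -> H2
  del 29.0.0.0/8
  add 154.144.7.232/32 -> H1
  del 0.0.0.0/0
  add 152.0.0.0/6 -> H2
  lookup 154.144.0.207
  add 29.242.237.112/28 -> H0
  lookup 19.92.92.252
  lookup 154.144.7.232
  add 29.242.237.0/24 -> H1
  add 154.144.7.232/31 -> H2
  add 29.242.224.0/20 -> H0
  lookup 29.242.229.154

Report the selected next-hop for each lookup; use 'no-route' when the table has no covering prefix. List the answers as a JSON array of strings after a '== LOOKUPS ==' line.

Apply in order:
  add 0.0.0.0/0 -> H2 at depth 0
  add 24.0.0.0/5 -> H0 at depth 5
  ? 24.0.0.3  path d0:H2→d1:-→d2:-→d3:-→d4:-→d5:H0  best=H0
  - 24.0.0.0/5 clear@5
  - 0.0.0.0/0 clear@0
  add 154.0.0.0/8 -> H0 at depth 8
  ? 154.0.1.143  path d0:-→d1:-→d2:-→d3:-→d4:-→d5:-→d6:-→d7:-→d8:H0  best=H0
  - 154.0.0.0/8 clear@8
  add 24.0.0.0/5 -> H1 at depth 5
  add 154.144.7.0/24 -> H2 at depth 24
  ? 154.144.7.10  path d0:-→d1:-→d2:-→d3:-→d4:-→d5:-→d6:-→d7:-→d8:-→d9:-→d10:-→d11:-→d12:-→d13:-→d14:-→d15:-→d16:-→d17:-→d18:-→d19:-→d20:-→d21:-→d22:-→d23:-→d24:H2  best=H2
  ? 154.144.7.7  path d0:-→d1:-→d2:-→d3:-→d4:-→d5:-→d6:-→d7:-→d8:-→d9:-→d10:-→d11:-→d12:-→d13:-→d14:-→d15:-→d16:-→d17:-→d18:-→d19:-→d20:-→d21:-→d22:-→d23:-→d24:H2  best=H2
  add 29.242.237.0/24 -> H2 at depth 24
  add 29.0.0.0/8 -> H2 at depth 8
  - 154.144.7.0/24 clear@24
  add 29.240.0.0/12 -> H2 at depth 12
  add 154.144.7.192/26 -> H0 at depth 26
  add 154.144.0.0/20 -> H0 at depth 20
  add 154.144.0.0/13 -> H0 at depth 13
  add 0.0.0.0/0 -> H2 at depth 0
  - 29.0.0.0/8 clear@8
  add 154.144.7.232/32 -> H1 at depth 32
  - 0.0.0.0/0 clear@0
  add 152.0.0.0/6 -> H2 at depth 6
  ? 154.144.0.207  path d0:-→d1:-→d2:-→d3:-→d4:-→d5:-→d6:H2→d7:-→d8:-→d9:-→d10:-→d11:-→d12:-→d13:H0→d14:-→d15:-→d16:-→d17:-→d18:-→d19:-→d20:H0→d21:-  best=H0
  add 29.242.237.112/28 -> H0 at depth 28
  ? 19.92.92.252  path d0:-→d1:-→d2:-→d3:-→d4:-  best=no-route
  ? 154.144.7.232  path d0:-→d1:-→d2:-→d3:-→d4:-→d5:-→d6:H2→d7:-→d8:-→d9:-→d10:-→d11:-→d12:-→d13:H0→d14:-→d15:-→d16:-→d17:-→d18:-→d19:-→d20:H0→d21:-→d22:-→d23:-→d24:-→d25:-→d26:H0→d27:-→d28:-→d29:-→d30:-→d31:-→d32:H1  best=H1
  add 29.242.237.0/24 -> H1 at depth 24
  add 154.144.7.232/31 -> H2 at depth 31
  add 29.242.224.0/20 -> H0 at depth 20
  ? 29.242.229.154  path d0:-→d1:-→d2:-→d3:-→d4:-→d5:H1→d6:-→d7:-→d8:-→d9:-→d10:-→d11:-→d12:H2→d13:-→d14:-→d15:-→d16:-→d17:-→d18:-→d19:-→d20:H0  best=H0

== LOOKUPS ==
["H0","H0","H2","H2","H0","no-route","H1","H0"]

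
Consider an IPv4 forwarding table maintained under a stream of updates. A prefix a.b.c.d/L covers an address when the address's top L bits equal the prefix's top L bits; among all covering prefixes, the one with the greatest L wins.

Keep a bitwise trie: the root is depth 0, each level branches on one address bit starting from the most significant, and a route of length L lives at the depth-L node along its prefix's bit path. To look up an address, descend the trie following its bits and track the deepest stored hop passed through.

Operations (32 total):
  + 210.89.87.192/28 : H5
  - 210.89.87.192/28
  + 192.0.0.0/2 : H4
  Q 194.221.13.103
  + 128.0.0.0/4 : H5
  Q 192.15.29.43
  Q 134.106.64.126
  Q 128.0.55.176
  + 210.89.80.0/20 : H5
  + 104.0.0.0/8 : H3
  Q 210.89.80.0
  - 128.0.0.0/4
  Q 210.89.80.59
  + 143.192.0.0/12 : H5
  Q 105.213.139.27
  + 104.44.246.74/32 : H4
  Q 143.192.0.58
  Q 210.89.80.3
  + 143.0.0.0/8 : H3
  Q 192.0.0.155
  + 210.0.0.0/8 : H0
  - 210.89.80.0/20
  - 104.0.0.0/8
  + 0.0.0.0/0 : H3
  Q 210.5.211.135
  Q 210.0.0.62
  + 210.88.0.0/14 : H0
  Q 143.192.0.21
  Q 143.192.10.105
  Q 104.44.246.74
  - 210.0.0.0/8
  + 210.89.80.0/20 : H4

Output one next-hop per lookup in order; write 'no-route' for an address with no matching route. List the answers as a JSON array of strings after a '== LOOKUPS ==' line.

Trace:
  add 210.89.87.192/28 -> H5 at depth 28
  - 210.89.87.192/28 clear@28
  add 192.0.0.0/2 -> H4 at depth 2
  lookup 194.221.13.103: bits 110 walk d0:-→d1:-→d2:H4→d3:- -> H4
  add 128.0.0.0/4 -> H5 at depth 4
  lookup 192.15.29.43: bits 110 walk d0:-→d1:-→d2:H4→d3:- -> H4
  lookup 134.106.64.126: bits 1000 walk d0:-→d1:-→d2:-→d3:-→d4:H5 -> H5
  lookup 128.0.55.176: bits 1000 walk d0:-→d1:-→d2:-→d3:-→d4:H5 -> H5
  add 210.89.80.0/20 -> H5 at depth 20
  add 104.0.0.0/8 -> H3 at depth 8
  lookup 210.89.80.0: bits 110100100101100101010 walk d0:-→d1:-→d2:H4→d3:-→d4:-→d5:-→d6:-→d7:-→d8:-→d9:-→d10:-→d11:-→d12:-→d13:-→d14:-→d15:-→d16:-→d17:-→d18:-→d19:-→d20:H5→d21:- -> H5
  - 128.0.0.0/4 clear@4
  lookup 210.89.80.59: bits 110100100101100101010 walk d0:-→d1:-→d2:H4→d3:-→d4:-→d5:-→d6:-→d7:-→d8:-→d9:-→d10:-→d11:-→d12:-→d13:-→d14:-→d15:-→d16:-→d17:-→d18:-→d19:-→d20:H5→d21:- -> H5
  add 143.192.0.0/12 -> H5 at depth 12
  lookup 105.213.139.27: bits 0110100 walk d0:-→d1:-→d2:-→d3:-→d4:-→d5:-→d6:-→d7:- -> no-route
  add 104.44.246.74/32 -> H4 at depth 32
  lookup 143.192.0.58: bits 100011111100 walk d0:-→d1:-→d2:-→d3:-→d4:-→d5:-→d6:-→d7:-→d8:-→d9:-→d10:-→d11:-→d12:H5 -> H5
  lookup 210.89.80.3: bits 110100100101100101010 walk d0:-→d1:-→d2:H4→d3:-→d4:-→d5:-→d6:-→d7:-→d8:-→d9:-→d10:-→d11:-→d12:-→d13:-→d14:-→d15:-→d16:-→d17:-→d18:-→d19:-→d20:H5→d21:- -> H5
  add 143.0.0.0/8 -> H3 at depth 8
  lookup 192.0.0.155: bits 110 walk d0:-→d1:-→d2:H4→d3:- -> H4
  add 210.0.0.0/8 -> H0 at depth 8
  - 210.89.80.0/20 clear@20
  - 104.0.0.0/8 clear@8
  add 0.0.0.0/0 -> H3 at depth 0
  lookup 210.5.211.135: bits 110100100 walk d0:H3→d1:-→d2:H4→d3:-→d4:-→d5:-→d6:-→d7:-→d8:H0→d9:- -> H0
  lookup 210.0.0.62: bits 110100100 walk d0:H3→d1:-→d2:H4→d3:-→d4:-→d5:-→d6:-→d7:-→d8:H0→d9:- -> H0
  add 210.88.0.0/14 -> H0 at depth 14
  lookup 143.192.0.21: bits 100011111100 walk d0:H3→d1:-→d2:-→d3:-→d4:-→d5:-→d6:-→d7:-→d8:H3→d9:-→d10:-→d11:-→d12:H5 -> H5
  lookup 143.192.10.105: bits 100011111100 walk d0:H3→d1:-→d2:-→d3:-→d4:-→d5:-→d6:-→d7:-→d8:H3→d9:-→d10:-→d11:-→d12:H5 -> H5
  lookup 104.44.246.74: bits 01101000001011001111011001001010 walk d0:H3→d1:-→d2:-→d3:-→d4:-→d5:-→d6:-→d7:-→d8:-→d9:-→d10:-→d11:-→d12:-→d13:-→d14:-→d15:-→d16:-→d17:-→d18:-→d19:-→d20:-→d21:-→d22:-→d23:-→d24:-→d25:-→d26:-→d27:-→d28:-→d29:-→d30:-→d31:-→d32:H4 -> H4
  - 210.0.0.0/8 clear@8
  add 210.89.80.0/20 -> H4 at depth 20

== LOOKUPS ==
["H4","H4","H5","H5","H5","H5","no-route","H5","H5","H4","H0","H0","H5","H5","H4"]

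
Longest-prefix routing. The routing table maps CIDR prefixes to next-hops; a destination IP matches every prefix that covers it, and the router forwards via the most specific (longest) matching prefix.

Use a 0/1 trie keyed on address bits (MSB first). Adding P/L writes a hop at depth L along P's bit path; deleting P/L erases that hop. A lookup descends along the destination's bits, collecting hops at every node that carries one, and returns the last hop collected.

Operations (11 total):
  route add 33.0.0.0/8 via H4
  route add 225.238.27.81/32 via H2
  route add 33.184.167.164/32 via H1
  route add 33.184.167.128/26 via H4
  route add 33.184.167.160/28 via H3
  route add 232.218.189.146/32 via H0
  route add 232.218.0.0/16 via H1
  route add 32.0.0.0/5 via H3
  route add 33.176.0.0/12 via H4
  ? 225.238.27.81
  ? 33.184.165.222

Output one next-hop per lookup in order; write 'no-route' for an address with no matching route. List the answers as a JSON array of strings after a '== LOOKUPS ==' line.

Trace:
  + 33.0.0.0/8 (H4) depth=8
  + 225.238.27.81/32 (H2) depth=32
  + 33.184.167.164/32 (H1) depth=32
  + 33.184.167.128/26 (H4) depth=26
  + 33.184.167.160/28 (H3) depth=28
  + 232.218.189.146/32 (H0) depth=32
  + 232.218.0.0/16 (H1) depth=16
  + 32.0.0.0/5 (H3) depth=5
  + 33.176.0.0/12 (H4) depth=12
  Q 225.238.27.81: descend 11100001111011100001101101010001 ; hops seen [H2] ; pick H2
  Q 33.184.165.222: descend 0010000110111000101001 ; hops seen [H3,H4,H4] ; pick H4

== LOOKUPS ==
["H2","H4"]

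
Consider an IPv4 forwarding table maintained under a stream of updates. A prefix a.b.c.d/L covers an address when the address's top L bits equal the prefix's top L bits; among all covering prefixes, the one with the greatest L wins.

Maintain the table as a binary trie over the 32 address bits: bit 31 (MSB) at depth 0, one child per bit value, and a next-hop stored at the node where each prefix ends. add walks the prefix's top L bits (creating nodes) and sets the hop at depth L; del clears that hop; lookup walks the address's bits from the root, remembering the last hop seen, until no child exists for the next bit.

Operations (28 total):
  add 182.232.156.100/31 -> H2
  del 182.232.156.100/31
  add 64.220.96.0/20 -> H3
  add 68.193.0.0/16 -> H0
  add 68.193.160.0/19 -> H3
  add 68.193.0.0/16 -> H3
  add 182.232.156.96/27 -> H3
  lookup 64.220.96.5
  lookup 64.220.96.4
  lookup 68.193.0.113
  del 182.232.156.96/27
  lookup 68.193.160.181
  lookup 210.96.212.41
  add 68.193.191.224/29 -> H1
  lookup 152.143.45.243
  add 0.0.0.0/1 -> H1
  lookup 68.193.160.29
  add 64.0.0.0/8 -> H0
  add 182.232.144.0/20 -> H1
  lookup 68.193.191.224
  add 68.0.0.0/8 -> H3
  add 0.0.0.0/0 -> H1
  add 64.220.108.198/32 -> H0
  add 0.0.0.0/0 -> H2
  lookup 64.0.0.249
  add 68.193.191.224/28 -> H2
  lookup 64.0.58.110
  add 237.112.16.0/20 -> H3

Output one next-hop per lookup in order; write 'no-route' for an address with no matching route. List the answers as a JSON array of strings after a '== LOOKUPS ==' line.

Apply in order:
  add 182.232.156.100/31 -> H2 at depth 31
  - 182.232.156.100/31 clear@31
  add 64.220.96.0/20 -> H3 at depth 20
  add 68.193.0.0/16 -> H0 at depth 16
  add 68.193.160.0/19 -> H3 at depth 19
  add 68.193.0.0/16 -> H3 at depth 16
  add 182.232.156.96/27 -> H3 at depth 27
  ? 64.220.96.5  path d0:-→d1:-→d2:-→d3:-→d4:-→d5:-→d6:-→d7:-→d8:-→d9:-→d10:-→d11:-→d12:-→d13:-→d14:-→d15:-→d16:-→d17:-→d18:-→d19:-→d20:H3  best=H3
  ? 64.220.96.4  path d0:-→d1:-→d2:-→d3:-→d4:-→d5:-→d6:-→d7:-→d8:-→d9:-→d10:-→d11:-→d12:-→d13:-→d14:-→d15:-→d16:-→d17:-→d18:-→d19:-→d20:H3  best=H3
  ? 68.193.0.113  path d0:-→d1:-→d2:-→d3:-→d4:-→d5:-→d6:-→d7:-→d8:-→d9:-→d10:-→d11:-→d12:-→d13:-→d14:-→d15:-→d16:H3  best=H3
  - 182.232.156.96/27 clear@27
  ? 68.193.160.181  path d0:-→d1:-→d2:-→d3:-→d4:-→d5:-→d6:-→d7:-→d8:-→d9:-→d10:-→d11:-→d12:-→d13:-→d14:-→d15:-→d16:H3→d17:-→d18:-→d19:H3  best=H3
  ? 210.96.212.41  path d0:-→d1:-  best=no-route
  add 68.193.191.224/29 -> H1 at depth 29
  ? 152.143.45.243  path d0:-→d1:-→d2:-  best=no-route
  add 0.0.0.0/1 -> H1 at depth 1
  ? 68.193.160.29  path d0:-→d1:H1→d2:-→d3:-→d4:-→d5:-→d6:-→d7:-→d8:-→d9:-→d10:-→d11:-→d12:-→d13:-→d14:-→d15:-→d16:H3→d17:-→d18:-→d19:H3  best=H3
  add 64.0.0.0/8 -> H0 at depth 8
  add 182.232.144.0/20 -> H1 at depth 20
  ? 68.193.191.224  path d0:-→d1:H1→d2:-→d3:-→d4:-→d5:-→d6:-→d7:-→d8:-→d9:-→d10:-→d11:-→d12:-→d13:-→d14:-→d15:-→d16:H3→d17:-→d18:-→d19:H3→d20:-→d21:-→d22:-→d23:-→d24:-→d25:-→d26:-→d27:-→d28:-→d29:H1  best=H1
  add 68.0.0.0/8 -> H3 at depth 8
  add 0.0.0.0/0 -> H1 at depth 0
  add 64.220.108.198/32 -> H0 at depth 32
  add 0.0.0.0/0 -> H2 at depth 0
  ? 64.0.0.249  path d0:H2→d1:H1→d2:-→d3:-→d4:-→d5:-→d6:-→d7:-→d8:H0  best=H0
  add 68.193.191.224/28 -> H2 at depth 28
  ? 64.0.58.110  path d0:H2→d1:H1→d2:-→d3:-→d4:-→d5:-→d6:-→d7:-→d8:H0  best=H0
  add 237.112.16.0/20 -> H3 at depth 20

== LOOKUPS ==
["H3","H3","H3","H3","no-route","no-route","H3","H1","H0","H0"]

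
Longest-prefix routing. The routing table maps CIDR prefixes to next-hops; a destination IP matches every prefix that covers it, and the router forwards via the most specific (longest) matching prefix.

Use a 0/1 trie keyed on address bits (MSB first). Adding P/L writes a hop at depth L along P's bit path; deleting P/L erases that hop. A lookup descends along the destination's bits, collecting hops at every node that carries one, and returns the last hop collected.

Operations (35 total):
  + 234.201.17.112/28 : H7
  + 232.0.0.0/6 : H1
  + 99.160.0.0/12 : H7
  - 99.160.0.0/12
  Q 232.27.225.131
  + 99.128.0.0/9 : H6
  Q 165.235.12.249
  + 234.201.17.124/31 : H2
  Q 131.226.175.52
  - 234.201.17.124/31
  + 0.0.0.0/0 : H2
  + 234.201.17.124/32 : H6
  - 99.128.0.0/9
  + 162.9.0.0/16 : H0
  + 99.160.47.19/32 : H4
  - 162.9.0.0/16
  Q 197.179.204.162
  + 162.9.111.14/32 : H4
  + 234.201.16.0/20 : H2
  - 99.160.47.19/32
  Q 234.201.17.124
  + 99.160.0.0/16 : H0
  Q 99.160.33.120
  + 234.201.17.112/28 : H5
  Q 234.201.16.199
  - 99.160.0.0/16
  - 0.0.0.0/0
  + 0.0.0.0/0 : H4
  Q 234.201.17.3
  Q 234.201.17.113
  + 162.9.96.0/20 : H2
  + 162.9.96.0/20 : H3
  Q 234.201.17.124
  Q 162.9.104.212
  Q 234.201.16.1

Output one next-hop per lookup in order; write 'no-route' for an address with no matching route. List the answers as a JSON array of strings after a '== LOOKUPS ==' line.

Apply in order:
  add 234.201.17.112/28 -> H7 at depth 28
  add 232.0.0.0/6 -> H1 at depth 6
  add 99.160.0.0/12 -> H7 at depth 12
  - 99.160.0.0/12 clear@12
  Q 232.27.225.131: descend 111010 ; hops seen [H1] ; pick H1
  add 99.128.0.0/9 -> H6 at depth 9
  Q 165.235.12.249: descend 1 ; hops seen [∅] ; pick no-route
  add 234.201.17.124/31 -> H2 at depth 31
  Q 131.226.175.52: descend 1 ; hops seen [∅] ; pick no-route
  - 234.201.17.124/31 clear@31
  add 0.0.0.0/0 -> H2 at depth 0
  add 234.201.17.124/32 -> H6 at depth 32
  - 99.128.0.0/9 clear@9
  add 162.9.0.0/16 -> H0 at depth 16
  add 99.160.47.19/32 -> H4 at depth 32
  - 162.9.0.0/16 clear@16
  Q 197.179.204.162: descend 11 ; hops seen [H2] ; pick H2
  add 162.9.111.14/32 -> H4 at depth 32
  add 234.201.16.0/20 -> H2 at depth 20
  - 99.160.47.19/32 clear@32
  Q 234.201.17.124: descend 11101010110010010001000101111100 ; hops seen [H2,H1,H2,H7,H6] ; pick H6
  add 99.160.0.0/16 -> H0 at depth 16
  Q 99.160.33.120: descend 01100011101000000010 ; hops seen [H2,H0] ; pick H0
  add 234.201.17.112/28 -> H5 at depth 28
  Q 234.201.16.199: descend 11101010110010010001000 ; hops seen [H2,H1,H2] ; pick H2
  - 99.160.0.0/16 clear@16
  - 0.0.0.0/0 clear@0
  add 0.0.0.0/0 -> H4 at depth 0
  Q 234.201.17.3: descend 1110101011001001000100010 ; hops seen [H4,H1,H2] ; pick H2
  Q 234.201.17.113: descend 1110101011001001000100010111 ; hops seen [H4,H1,H2,H5] ; pick H5
  add 162.9.96.0/20 -> H2 at depth 20
  add 162.9.96.0/20 -> H3 at depth 20
  Q 234.201.17.124: descend 11101010110010010001000101111100 ; hops seen [H4,H1,H2,H5,H6] ; pick H6
  Q 162.9.104.212: descend 101000100000100101101 ; hops seen [H4,H3] ; pick H3
  Q 234.201.16.1: descend 11101010110010010001000 ; hops seen [H4,H1,H2] ; pick H2

== LOOKUPS ==
["H1","no-route","no-route","H2","H6","H0","H2","H2","H5","H6","H3","H2"]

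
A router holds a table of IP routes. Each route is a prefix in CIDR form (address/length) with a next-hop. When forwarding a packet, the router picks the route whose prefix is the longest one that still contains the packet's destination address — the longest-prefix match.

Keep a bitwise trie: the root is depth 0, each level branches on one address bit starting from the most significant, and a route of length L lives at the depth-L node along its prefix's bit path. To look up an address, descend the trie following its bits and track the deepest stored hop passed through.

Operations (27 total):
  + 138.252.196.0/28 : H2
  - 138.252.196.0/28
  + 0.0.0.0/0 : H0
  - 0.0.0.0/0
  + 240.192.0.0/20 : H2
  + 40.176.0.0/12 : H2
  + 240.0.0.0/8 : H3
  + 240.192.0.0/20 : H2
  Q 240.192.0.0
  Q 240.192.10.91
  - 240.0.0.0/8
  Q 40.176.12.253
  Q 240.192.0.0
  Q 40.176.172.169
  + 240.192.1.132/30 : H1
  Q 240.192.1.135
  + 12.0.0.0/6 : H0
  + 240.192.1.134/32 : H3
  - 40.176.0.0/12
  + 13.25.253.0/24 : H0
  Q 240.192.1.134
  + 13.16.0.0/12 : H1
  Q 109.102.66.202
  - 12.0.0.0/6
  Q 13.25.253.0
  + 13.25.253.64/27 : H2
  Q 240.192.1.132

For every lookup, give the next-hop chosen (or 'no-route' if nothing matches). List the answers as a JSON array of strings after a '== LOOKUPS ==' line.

Process each operation:
  + 138.252.196.0/28 (H2) depth=28
  del 138.252.196.0/28 (clear depth 28)
  + 0.0.0.0/0 (H0) depth=0
  del 0.0.0.0/0 (clear depth 0)
  + 240.192.0.0/20 (H2) depth=20
  + 40.176.0.0/12 (H2) depth=12
  + 240.0.0.0/8 (H3) depth=8
  + 240.192.0.0/20 (H2) depth=20
  Q 240.192.0.0: descend 11110000110000000000 ; hops seen [H3,H2] ; pick H2
  Q 240.192.10.91: descend 11110000110000000000 ; hops seen [H3,H2] ; pick H2
  del 240.0.0.0/8 (clear depth 8)
  Q 40.176.12.253: descend 001010001011 ; hops seen [H2] ; pick H2
  Q 240.192.0.0: descend 11110000110000000000 ; hops seen [H2] ; pick H2
  Q 40.176.172.169: descend 001010001011 ; hops seen [H2] ; pick H2
  + 240.192.1.132/30 (H1) depth=30
  Q 240.192.1.135: descend 111100001100000000000001100001 ; hops seen [H2,H1] ; pick H1
  + 12.0.0.0/6 (H0) depth=6
  + 240.192.1.134/32 (H3) depth=32
  del 40.176.0.0/12 (clear depth 12)
  + 13.25.253.0/24 (H0) depth=24
  Q 240.192.1.134: descend 11110000110000000000000110000110 ; hops seen [H2,H1,H3] ; pick H3
  + 13.16.0.0/12 (H1) depth=12
  Q 109.102.66.202: descend 0 ; hops seen [∅] ; pick no-route
  del 12.0.0.0/6 (clear depth 6)
  Q 13.25.253.0: descend 000011010001100111111101 ; hops seen [H1,H0] ; pick H0
  + 13.25.253.64/27 (H2) depth=27
  Q 240.192.1.132: descend 111100001100000000000001100001 ; hops seen [H2,H1] ; pick H1

== LOOKUPS ==
["H2","H2","H2","H2","H2","H1","H3","no-route","H0","H1"]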